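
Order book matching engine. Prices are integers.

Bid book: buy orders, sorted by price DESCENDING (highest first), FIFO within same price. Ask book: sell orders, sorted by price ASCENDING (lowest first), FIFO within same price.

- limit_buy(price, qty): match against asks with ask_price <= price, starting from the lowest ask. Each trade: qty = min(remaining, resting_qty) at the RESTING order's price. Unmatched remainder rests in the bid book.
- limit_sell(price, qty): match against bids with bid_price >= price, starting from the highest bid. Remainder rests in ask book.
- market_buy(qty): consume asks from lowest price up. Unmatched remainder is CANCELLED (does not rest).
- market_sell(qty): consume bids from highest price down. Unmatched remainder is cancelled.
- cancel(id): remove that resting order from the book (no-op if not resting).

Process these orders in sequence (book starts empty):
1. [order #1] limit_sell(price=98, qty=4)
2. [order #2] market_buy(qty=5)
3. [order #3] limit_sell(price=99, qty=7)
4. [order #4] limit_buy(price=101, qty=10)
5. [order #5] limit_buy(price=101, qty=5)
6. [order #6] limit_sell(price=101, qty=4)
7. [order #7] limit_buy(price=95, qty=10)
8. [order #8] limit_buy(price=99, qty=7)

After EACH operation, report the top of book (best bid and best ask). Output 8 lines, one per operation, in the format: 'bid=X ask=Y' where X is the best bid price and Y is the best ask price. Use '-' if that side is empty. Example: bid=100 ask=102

After op 1 [order #1] limit_sell(price=98, qty=4): fills=none; bids=[-] asks=[#1:4@98]
After op 2 [order #2] market_buy(qty=5): fills=#2x#1:4@98; bids=[-] asks=[-]
After op 3 [order #3] limit_sell(price=99, qty=7): fills=none; bids=[-] asks=[#3:7@99]
After op 4 [order #4] limit_buy(price=101, qty=10): fills=#4x#3:7@99; bids=[#4:3@101] asks=[-]
After op 5 [order #5] limit_buy(price=101, qty=5): fills=none; bids=[#4:3@101 #5:5@101] asks=[-]
After op 6 [order #6] limit_sell(price=101, qty=4): fills=#4x#6:3@101 #5x#6:1@101; bids=[#5:4@101] asks=[-]
After op 7 [order #7] limit_buy(price=95, qty=10): fills=none; bids=[#5:4@101 #7:10@95] asks=[-]
After op 8 [order #8] limit_buy(price=99, qty=7): fills=none; bids=[#5:4@101 #8:7@99 #7:10@95] asks=[-]

Answer: bid=- ask=98
bid=- ask=-
bid=- ask=99
bid=101 ask=-
bid=101 ask=-
bid=101 ask=-
bid=101 ask=-
bid=101 ask=-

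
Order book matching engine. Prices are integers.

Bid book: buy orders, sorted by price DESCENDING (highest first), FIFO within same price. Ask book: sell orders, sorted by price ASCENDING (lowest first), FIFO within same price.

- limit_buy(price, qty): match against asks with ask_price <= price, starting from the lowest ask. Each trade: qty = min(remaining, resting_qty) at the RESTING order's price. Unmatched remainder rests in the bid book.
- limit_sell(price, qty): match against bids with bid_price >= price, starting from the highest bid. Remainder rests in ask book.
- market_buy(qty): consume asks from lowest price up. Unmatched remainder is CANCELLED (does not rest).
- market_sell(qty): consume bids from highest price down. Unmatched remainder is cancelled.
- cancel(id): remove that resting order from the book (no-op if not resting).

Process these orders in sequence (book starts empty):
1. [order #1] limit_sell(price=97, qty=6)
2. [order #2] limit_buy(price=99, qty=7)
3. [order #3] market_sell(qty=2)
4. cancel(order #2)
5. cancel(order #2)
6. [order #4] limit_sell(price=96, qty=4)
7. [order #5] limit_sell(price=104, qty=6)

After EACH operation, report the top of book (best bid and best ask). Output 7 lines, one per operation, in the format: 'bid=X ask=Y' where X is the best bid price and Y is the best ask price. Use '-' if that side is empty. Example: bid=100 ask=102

Answer: bid=- ask=97
bid=99 ask=-
bid=- ask=-
bid=- ask=-
bid=- ask=-
bid=- ask=96
bid=- ask=96

Derivation:
After op 1 [order #1] limit_sell(price=97, qty=6): fills=none; bids=[-] asks=[#1:6@97]
After op 2 [order #2] limit_buy(price=99, qty=7): fills=#2x#1:6@97; bids=[#2:1@99] asks=[-]
After op 3 [order #3] market_sell(qty=2): fills=#2x#3:1@99; bids=[-] asks=[-]
After op 4 cancel(order #2): fills=none; bids=[-] asks=[-]
After op 5 cancel(order #2): fills=none; bids=[-] asks=[-]
After op 6 [order #4] limit_sell(price=96, qty=4): fills=none; bids=[-] asks=[#4:4@96]
After op 7 [order #5] limit_sell(price=104, qty=6): fills=none; bids=[-] asks=[#4:4@96 #5:6@104]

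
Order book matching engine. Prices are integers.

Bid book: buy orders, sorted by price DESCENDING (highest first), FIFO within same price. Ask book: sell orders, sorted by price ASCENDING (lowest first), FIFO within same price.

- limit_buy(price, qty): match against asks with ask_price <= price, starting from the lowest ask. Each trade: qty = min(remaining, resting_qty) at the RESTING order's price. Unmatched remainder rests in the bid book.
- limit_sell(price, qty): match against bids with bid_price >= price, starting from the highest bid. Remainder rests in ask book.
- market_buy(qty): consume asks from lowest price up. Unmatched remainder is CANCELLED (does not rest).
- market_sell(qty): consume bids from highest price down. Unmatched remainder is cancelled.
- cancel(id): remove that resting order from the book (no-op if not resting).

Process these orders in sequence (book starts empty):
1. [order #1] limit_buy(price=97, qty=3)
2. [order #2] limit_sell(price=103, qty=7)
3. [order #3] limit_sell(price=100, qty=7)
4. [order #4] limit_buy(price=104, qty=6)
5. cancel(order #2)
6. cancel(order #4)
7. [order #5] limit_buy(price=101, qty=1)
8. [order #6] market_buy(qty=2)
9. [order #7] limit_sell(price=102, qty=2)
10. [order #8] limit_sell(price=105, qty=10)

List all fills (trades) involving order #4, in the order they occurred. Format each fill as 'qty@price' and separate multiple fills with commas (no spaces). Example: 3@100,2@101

Answer: 6@100

Derivation:
After op 1 [order #1] limit_buy(price=97, qty=3): fills=none; bids=[#1:3@97] asks=[-]
After op 2 [order #2] limit_sell(price=103, qty=7): fills=none; bids=[#1:3@97] asks=[#2:7@103]
After op 3 [order #3] limit_sell(price=100, qty=7): fills=none; bids=[#1:3@97] asks=[#3:7@100 #2:7@103]
After op 4 [order #4] limit_buy(price=104, qty=6): fills=#4x#3:6@100; bids=[#1:3@97] asks=[#3:1@100 #2:7@103]
After op 5 cancel(order #2): fills=none; bids=[#1:3@97] asks=[#3:1@100]
After op 6 cancel(order #4): fills=none; bids=[#1:3@97] asks=[#3:1@100]
After op 7 [order #5] limit_buy(price=101, qty=1): fills=#5x#3:1@100; bids=[#1:3@97] asks=[-]
After op 8 [order #6] market_buy(qty=2): fills=none; bids=[#1:3@97] asks=[-]
After op 9 [order #7] limit_sell(price=102, qty=2): fills=none; bids=[#1:3@97] asks=[#7:2@102]
After op 10 [order #8] limit_sell(price=105, qty=10): fills=none; bids=[#1:3@97] asks=[#7:2@102 #8:10@105]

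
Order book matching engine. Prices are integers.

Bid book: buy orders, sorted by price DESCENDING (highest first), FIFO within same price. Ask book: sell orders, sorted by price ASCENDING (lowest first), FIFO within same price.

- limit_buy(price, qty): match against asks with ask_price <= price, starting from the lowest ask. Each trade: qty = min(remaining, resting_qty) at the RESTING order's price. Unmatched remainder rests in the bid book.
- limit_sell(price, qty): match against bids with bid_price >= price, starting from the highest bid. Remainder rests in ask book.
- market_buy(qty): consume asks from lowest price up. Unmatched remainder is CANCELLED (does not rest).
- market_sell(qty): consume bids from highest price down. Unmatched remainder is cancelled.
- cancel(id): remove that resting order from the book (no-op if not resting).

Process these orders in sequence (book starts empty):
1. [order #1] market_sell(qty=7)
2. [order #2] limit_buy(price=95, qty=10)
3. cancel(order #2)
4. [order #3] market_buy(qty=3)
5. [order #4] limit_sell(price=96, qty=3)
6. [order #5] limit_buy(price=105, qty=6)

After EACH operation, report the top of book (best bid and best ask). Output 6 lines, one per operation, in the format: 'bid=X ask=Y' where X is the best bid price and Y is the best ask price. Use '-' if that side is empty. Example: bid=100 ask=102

After op 1 [order #1] market_sell(qty=7): fills=none; bids=[-] asks=[-]
After op 2 [order #2] limit_buy(price=95, qty=10): fills=none; bids=[#2:10@95] asks=[-]
After op 3 cancel(order #2): fills=none; bids=[-] asks=[-]
After op 4 [order #3] market_buy(qty=3): fills=none; bids=[-] asks=[-]
After op 5 [order #4] limit_sell(price=96, qty=3): fills=none; bids=[-] asks=[#4:3@96]
After op 6 [order #5] limit_buy(price=105, qty=6): fills=#5x#4:3@96; bids=[#5:3@105] asks=[-]

Answer: bid=- ask=-
bid=95 ask=-
bid=- ask=-
bid=- ask=-
bid=- ask=96
bid=105 ask=-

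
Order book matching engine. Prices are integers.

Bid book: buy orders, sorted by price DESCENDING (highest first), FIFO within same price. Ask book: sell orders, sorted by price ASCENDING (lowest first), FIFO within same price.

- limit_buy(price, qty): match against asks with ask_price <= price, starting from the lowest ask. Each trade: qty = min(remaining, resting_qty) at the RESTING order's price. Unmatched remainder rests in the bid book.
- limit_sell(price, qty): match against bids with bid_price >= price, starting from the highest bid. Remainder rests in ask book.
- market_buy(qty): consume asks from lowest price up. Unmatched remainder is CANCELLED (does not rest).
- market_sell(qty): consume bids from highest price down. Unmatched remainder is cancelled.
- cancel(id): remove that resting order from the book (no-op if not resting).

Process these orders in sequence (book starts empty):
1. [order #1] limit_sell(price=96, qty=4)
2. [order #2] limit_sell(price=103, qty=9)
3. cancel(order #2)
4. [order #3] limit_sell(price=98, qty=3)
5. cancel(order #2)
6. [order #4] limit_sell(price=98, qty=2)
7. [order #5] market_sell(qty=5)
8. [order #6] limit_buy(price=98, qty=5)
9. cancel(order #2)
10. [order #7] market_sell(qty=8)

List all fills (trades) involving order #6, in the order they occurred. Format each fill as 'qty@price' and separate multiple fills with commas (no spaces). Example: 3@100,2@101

Answer: 4@96,1@98

Derivation:
After op 1 [order #1] limit_sell(price=96, qty=4): fills=none; bids=[-] asks=[#1:4@96]
After op 2 [order #2] limit_sell(price=103, qty=9): fills=none; bids=[-] asks=[#1:4@96 #2:9@103]
After op 3 cancel(order #2): fills=none; bids=[-] asks=[#1:4@96]
After op 4 [order #3] limit_sell(price=98, qty=3): fills=none; bids=[-] asks=[#1:4@96 #3:3@98]
After op 5 cancel(order #2): fills=none; bids=[-] asks=[#1:4@96 #3:3@98]
After op 6 [order #4] limit_sell(price=98, qty=2): fills=none; bids=[-] asks=[#1:4@96 #3:3@98 #4:2@98]
After op 7 [order #5] market_sell(qty=5): fills=none; bids=[-] asks=[#1:4@96 #3:3@98 #4:2@98]
After op 8 [order #6] limit_buy(price=98, qty=5): fills=#6x#1:4@96 #6x#3:1@98; bids=[-] asks=[#3:2@98 #4:2@98]
After op 9 cancel(order #2): fills=none; bids=[-] asks=[#3:2@98 #4:2@98]
After op 10 [order #7] market_sell(qty=8): fills=none; bids=[-] asks=[#3:2@98 #4:2@98]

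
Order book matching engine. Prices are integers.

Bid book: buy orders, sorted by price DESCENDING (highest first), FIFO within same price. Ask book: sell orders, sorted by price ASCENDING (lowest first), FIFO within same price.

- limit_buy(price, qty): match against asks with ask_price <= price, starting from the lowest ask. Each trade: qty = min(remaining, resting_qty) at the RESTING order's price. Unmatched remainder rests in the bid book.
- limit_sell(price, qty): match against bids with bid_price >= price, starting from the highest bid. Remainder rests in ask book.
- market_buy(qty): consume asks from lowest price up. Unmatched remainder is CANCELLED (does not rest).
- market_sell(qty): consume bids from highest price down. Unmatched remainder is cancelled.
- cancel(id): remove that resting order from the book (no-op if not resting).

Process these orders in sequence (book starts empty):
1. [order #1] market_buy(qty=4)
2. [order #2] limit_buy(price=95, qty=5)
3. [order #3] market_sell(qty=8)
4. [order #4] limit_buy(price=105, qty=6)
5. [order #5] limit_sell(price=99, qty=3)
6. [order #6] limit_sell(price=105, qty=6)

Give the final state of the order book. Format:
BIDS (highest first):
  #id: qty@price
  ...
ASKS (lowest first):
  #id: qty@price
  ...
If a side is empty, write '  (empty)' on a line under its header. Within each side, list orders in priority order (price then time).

Answer: BIDS (highest first):
  (empty)
ASKS (lowest first):
  #6: 3@105

Derivation:
After op 1 [order #1] market_buy(qty=4): fills=none; bids=[-] asks=[-]
After op 2 [order #2] limit_buy(price=95, qty=5): fills=none; bids=[#2:5@95] asks=[-]
After op 3 [order #3] market_sell(qty=8): fills=#2x#3:5@95; bids=[-] asks=[-]
After op 4 [order #4] limit_buy(price=105, qty=6): fills=none; bids=[#4:6@105] asks=[-]
After op 5 [order #5] limit_sell(price=99, qty=3): fills=#4x#5:3@105; bids=[#4:3@105] asks=[-]
After op 6 [order #6] limit_sell(price=105, qty=6): fills=#4x#6:3@105; bids=[-] asks=[#6:3@105]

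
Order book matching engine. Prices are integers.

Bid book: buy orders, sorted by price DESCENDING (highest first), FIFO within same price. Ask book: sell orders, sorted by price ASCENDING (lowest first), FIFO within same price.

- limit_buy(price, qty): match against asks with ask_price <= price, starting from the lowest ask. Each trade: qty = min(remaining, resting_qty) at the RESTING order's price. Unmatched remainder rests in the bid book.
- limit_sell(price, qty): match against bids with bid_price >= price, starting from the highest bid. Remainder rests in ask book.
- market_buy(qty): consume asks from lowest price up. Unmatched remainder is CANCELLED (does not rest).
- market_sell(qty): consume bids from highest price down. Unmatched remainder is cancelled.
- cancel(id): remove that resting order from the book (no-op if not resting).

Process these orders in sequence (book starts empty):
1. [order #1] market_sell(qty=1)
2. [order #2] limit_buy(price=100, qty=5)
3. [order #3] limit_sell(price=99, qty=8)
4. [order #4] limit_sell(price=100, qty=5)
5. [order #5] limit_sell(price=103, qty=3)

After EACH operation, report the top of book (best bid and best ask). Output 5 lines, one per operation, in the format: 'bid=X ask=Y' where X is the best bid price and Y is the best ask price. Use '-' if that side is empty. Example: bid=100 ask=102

After op 1 [order #1] market_sell(qty=1): fills=none; bids=[-] asks=[-]
After op 2 [order #2] limit_buy(price=100, qty=5): fills=none; bids=[#2:5@100] asks=[-]
After op 3 [order #3] limit_sell(price=99, qty=8): fills=#2x#3:5@100; bids=[-] asks=[#3:3@99]
After op 4 [order #4] limit_sell(price=100, qty=5): fills=none; bids=[-] asks=[#3:3@99 #4:5@100]
After op 5 [order #5] limit_sell(price=103, qty=3): fills=none; bids=[-] asks=[#3:3@99 #4:5@100 #5:3@103]

Answer: bid=- ask=-
bid=100 ask=-
bid=- ask=99
bid=- ask=99
bid=- ask=99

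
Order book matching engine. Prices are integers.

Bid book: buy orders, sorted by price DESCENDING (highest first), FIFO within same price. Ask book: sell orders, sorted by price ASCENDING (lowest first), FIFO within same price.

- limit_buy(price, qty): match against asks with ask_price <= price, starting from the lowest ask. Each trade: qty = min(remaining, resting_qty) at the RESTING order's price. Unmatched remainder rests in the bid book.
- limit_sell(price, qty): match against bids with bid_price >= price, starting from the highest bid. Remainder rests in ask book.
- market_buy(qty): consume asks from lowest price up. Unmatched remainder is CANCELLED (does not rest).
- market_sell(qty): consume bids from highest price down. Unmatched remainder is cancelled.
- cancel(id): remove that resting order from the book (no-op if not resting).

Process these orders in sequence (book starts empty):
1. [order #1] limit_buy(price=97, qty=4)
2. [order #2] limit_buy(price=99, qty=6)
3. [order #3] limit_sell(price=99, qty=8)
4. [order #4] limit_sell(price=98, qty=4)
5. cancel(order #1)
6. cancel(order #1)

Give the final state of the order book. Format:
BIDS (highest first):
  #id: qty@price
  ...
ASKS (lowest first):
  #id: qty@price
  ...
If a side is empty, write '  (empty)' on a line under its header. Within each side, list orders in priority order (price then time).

Answer: BIDS (highest first):
  (empty)
ASKS (lowest first):
  #4: 4@98
  #3: 2@99

Derivation:
After op 1 [order #1] limit_buy(price=97, qty=4): fills=none; bids=[#1:4@97] asks=[-]
After op 2 [order #2] limit_buy(price=99, qty=6): fills=none; bids=[#2:6@99 #1:4@97] asks=[-]
After op 3 [order #3] limit_sell(price=99, qty=8): fills=#2x#3:6@99; bids=[#1:4@97] asks=[#3:2@99]
After op 4 [order #4] limit_sell(price=98, qty=4): fills=none; bids=[#1:4@97] asks=[#4:4@98 #3:2@99]
After op 5 cancel(order #1): fills=none; bids=[-] asks=[#4:4@98 #3:2@99]
After op 6 cancel(order #1): fills=none; bids=[-] asks=[#4:4@98 #3:2@99]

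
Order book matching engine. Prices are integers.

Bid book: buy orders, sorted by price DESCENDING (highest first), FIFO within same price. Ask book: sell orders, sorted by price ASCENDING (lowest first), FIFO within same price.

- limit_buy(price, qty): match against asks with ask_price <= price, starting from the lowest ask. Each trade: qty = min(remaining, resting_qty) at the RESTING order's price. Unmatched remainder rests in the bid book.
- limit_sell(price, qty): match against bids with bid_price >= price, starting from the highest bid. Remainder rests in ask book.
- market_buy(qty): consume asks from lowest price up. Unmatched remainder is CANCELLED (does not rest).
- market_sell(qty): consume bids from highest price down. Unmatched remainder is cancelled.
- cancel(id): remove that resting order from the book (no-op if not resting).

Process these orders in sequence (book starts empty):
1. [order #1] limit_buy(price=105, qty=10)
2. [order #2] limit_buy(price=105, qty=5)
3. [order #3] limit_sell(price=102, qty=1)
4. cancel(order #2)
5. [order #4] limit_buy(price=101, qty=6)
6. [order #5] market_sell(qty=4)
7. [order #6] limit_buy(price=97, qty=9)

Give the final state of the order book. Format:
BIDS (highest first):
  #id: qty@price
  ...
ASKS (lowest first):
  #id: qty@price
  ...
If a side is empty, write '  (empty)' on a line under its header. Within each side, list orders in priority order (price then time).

Answer: BIDS (highest first):
  #1: 5@105
  #4: 6@101
  #6: 9@97
ASKS (lowest first):
  (empty)

Derivation:
After op 1 [order #1] limit_buy(price=105, qty=10): fills=none; bids=[#1:10@105] asks=[-]
After op 2 [order #2] limit_buy(price=105, qty=5): fills=none; bids=[#1:10@105 #2:5@105] asks=[-]
After op 3 [order #3] limit_sell(price=102, qty=1): fills=#1x#3:1@105; bids=[#1:9@105 #2:5@105] asks=[-]
After op 4 cancel(order #2): fills=none; bids=[#1:9@105] asks=[-]
After op 5 [order #4] limit_buy(price=101, qty=6): fills=none; bids=[#1:9@105 #4:6@101] asks=[-]
After op 6 [order #5] market_sell(qty=4): fills=#1x#5:4@105; bids=[#1:5@105 #4:6@101] asks=[-]
After op 7 [order #6] limit_buy(price=97, qty=9): fills=none; bids=[#1:5@105 #4:6@101 #6:9@97] asks=[-]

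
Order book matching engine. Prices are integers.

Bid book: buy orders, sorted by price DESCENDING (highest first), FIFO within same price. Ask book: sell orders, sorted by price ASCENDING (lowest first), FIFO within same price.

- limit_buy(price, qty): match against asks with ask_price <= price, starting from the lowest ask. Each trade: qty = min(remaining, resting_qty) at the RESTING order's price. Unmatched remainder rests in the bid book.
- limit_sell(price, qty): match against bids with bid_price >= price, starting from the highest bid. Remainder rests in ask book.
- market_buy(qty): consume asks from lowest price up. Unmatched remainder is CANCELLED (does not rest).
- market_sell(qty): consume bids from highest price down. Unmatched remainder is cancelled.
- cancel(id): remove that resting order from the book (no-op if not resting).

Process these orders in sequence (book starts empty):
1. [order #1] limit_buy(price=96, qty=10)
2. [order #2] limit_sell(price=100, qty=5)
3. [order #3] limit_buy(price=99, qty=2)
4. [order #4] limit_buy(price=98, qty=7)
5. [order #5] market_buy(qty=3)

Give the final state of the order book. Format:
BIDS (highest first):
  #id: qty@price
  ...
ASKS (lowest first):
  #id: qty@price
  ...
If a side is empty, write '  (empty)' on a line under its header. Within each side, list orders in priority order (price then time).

After op 1 [order #1] limit_buy(price=96, qty=10): fills=none; bids=[#1:10@96] asks=[-]
After op 2 [order #2] limit_sell(price=100, qty=5): fills=none; bids=[#1:10@96] asks=[#2:5@100]
After op 3 [order #3] limit_buy(price=99, qty=2): fills=none; bids=[#3:2@99 #1:10@96] asks=[#2:5@100]
After op 4 [order #4] limit_buy(price=98, qty=7): fills=none; bids=[#3:2@99 #4:7@98 #1:10@96] asks=[#2:5@100]
After op 5 [order #5] market_buy(qty=3): fills=#5x#2:3@100; bids=[#3:2@99 #4:7@98 #1:10@96] asks=[#2:2@100]

Answer: BIDS (highest first):
  #3: 2@99
  #4: 7@98
  #1: 10@96
ASKS (lowest first):
  #2: 2@100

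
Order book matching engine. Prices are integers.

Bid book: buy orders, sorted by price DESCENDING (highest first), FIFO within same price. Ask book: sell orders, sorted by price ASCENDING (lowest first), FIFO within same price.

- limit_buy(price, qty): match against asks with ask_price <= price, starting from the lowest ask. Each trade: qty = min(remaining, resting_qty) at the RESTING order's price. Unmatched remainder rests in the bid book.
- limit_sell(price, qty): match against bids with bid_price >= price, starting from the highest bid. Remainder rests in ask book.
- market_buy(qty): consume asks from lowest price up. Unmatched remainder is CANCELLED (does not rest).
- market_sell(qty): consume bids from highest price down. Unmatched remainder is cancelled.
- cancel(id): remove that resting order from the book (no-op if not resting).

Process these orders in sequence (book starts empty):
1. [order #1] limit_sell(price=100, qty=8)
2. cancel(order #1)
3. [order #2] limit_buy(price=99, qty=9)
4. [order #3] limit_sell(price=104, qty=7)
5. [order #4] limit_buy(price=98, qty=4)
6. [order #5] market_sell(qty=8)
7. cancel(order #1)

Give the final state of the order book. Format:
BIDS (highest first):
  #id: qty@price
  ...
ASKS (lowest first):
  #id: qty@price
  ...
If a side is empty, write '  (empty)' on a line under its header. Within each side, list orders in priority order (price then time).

Answer: BIDS (highest first):
  #2: 1@99
  #4: 4@98
ASKS (lowest first):
  #3: 7@104

Derivation:
After op 1 [order #1] limit_sell(price=100, qty=8): fills=none; bids=[-] asks=[#1:8@100]
After op 2 cancel(order #1): fills=none; bids=[-] asks=[-]
After op 3 [order #2] limit_buy(price=99, qty=9): fills=none; bids=[#2:9@99] asks=[-]
After op 4 [order #3] limit_sell(price=104, qty=7): fills=none; bids=[#2:9@99] asks=[#3:7@104]
After op 5 [order #4] limit_buy(price=98, qty=4): fills=none; bids=[#2:9@99 #4:4@98] asks=[#3:7@104]
After op 6 [order #5] market_sell(qty=8): fills=#2x#5:8@99; bids=[#2:1@99 #4:4@98] asks=[#3:7@104]
After op 7 cancel(order #1): fills=none; bids=[#2:1@99 #4:4@98] asks=[#3:7@104]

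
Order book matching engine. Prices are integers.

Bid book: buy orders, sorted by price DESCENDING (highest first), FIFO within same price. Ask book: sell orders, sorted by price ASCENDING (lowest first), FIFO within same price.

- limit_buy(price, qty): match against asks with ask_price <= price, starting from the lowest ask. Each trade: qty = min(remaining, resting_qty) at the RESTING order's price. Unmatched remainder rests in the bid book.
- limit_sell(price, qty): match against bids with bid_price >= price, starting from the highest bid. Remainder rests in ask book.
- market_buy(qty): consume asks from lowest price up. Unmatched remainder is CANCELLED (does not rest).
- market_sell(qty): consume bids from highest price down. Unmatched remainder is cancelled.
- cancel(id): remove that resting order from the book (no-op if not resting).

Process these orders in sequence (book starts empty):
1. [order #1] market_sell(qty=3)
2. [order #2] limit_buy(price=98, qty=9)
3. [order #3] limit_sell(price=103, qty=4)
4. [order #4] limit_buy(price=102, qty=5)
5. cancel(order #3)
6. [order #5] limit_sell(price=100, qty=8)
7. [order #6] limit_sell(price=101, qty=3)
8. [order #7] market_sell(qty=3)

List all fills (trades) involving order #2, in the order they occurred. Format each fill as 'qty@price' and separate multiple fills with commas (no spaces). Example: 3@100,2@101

After op 1 [order #1] market_sell(qty=3): fills=none; bids=[-] asks=[-]
After op 2 [order #2] limit_buy(price=98, qty=9): fills=none; bids=[#2:9@98] asks=[-]
After op 3 [order #3] limit_sell(price=103, qty=4): fills=none; bids=[#2:9@98] asks=[#3:4@103]
After op 4 [order #4] limit_buy(price=102, qty=5): fills=none; bids=[#4:5@102 #2:9@98] asks=[#3:4@103]
After op 5 cancel(order #3): fills=none; bids=[#4:5@102 #2:9@98] asks=[-]
After op 6 [order #5] limit_sell(price=100, qty=8): fills=#4x#5:5@102; bids=[#2:9@98] asks=[#5:3@100]
After op 7 [order #6] limit_sell(price=101, qty=3): fills=none; bids=[#2:9@98] asks=[#5:3@100 #6:3@101]
After op 8 [order #7] market_sell(qty=3): fills=#2x#7:3@98; bids=[#2:6@98] asks=[#5:3@100 #6:3@101]

Answer: 3@98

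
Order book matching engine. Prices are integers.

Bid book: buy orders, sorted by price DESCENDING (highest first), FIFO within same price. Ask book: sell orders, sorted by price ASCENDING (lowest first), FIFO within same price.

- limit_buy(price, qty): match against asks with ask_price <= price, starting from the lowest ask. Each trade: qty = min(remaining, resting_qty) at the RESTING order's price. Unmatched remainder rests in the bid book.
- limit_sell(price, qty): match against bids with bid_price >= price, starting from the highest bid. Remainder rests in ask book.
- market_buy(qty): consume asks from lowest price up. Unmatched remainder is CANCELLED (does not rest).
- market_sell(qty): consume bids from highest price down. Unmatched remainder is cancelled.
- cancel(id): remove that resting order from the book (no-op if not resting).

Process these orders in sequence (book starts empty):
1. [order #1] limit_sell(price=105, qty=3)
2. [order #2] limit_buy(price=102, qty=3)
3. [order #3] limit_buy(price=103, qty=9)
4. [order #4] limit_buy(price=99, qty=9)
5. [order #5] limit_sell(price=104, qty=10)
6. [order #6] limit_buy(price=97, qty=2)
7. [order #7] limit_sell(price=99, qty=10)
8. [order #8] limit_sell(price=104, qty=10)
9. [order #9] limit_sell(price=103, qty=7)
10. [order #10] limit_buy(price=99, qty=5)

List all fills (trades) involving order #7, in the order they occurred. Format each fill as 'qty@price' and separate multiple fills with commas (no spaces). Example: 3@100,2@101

After op 1 [order #1] limit_sell(price=105, qty=3): fills=none; bids=[-] asks=[#1:3@105]
After op 2 [order #2] limit_buy(price=102, qty=3): fills=none; bids=[#2:3@102] asks=[#1:3@105]
After op 3 [order #3] limit_buy(price=103, qty=9): fills=none; bids=[#3:9@103 #2:3@102] asks=[#1:3@105]
After op 4 [order #4] limit_buy(price=99, qty=9): fills=none; bids=[#3:9@103 #2:3@102 #4:9@99] asks=[#1:3@105]
After op 5 [order #5] limit_sell(price=104, qty=10): fills=none; bids=[#3:9@103 #2:3@102 #4:9@99] asks=[#5:10@104 #1:3@105]
After op 6 [order #6] limit_buy(price=97, qty=2): fills=none; bids=[#3:9@103 #2:3@102 #4:9@99 #6:2@97] asks=[#5:10@104 #1:3@105]
After op 7 [order #7] limit_sell(price=99, qty=10): fills=#3x#7:9@103 #2x#7:1@102; bids=[#2:2@102 #4:9@99 #6:2@97] asks=[#5:10@104 #1:3@105]
After op 8 [order #8] limit_sell(price=104, qty=10): fills=none; bids=[#2:2@102 #4:9@99 #6:2@97] asks=[#5:10@104 #8:10@104 #1:3@105]
After op 9 [order #9] limit_sell(price=103, qty=7): fills=none; bids=[#2:2@102 #4:9@99 #6:2@97] asks=[#9:7@103 #5:10@104 #8:10@104 #1:3@105]
After op 10 [order #10] limit_buy(price=99, qty=5): fills=none; bids=[#2:2@102 #4:9@99 #10:5@99 #6:2@97] asks=[#9:7@103 #5:10@104 #8:10@104 #1:3@105]

Answer: 9@103,1@102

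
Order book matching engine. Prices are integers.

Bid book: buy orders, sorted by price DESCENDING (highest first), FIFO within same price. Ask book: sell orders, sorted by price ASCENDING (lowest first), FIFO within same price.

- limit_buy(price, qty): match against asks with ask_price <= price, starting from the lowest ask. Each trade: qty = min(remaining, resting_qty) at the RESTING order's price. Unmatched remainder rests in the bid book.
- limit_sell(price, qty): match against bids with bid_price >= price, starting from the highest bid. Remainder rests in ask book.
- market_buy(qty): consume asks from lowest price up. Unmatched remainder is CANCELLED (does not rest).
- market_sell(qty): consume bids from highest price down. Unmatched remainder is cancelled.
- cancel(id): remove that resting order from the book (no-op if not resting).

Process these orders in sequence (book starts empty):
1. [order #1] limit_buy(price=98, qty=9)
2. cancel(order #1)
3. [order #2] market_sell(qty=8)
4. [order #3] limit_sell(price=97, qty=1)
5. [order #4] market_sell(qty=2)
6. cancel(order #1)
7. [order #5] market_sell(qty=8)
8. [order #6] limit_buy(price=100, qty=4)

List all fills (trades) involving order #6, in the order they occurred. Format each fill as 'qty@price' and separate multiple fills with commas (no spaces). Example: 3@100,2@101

Answer: 1@97

Derivation:
After op 1 [order #1] limit_buy(price=98, qty=9): fills=none; bids=[#1:9@98] asks=[-]
After op 2 cancel(order #1): fills=none; bids=[-] asks=[-]
After op 3 [order #2] market_sell(qty=8): fills=none; bids=[-] asks=[-]
After op 4 [order #3] limit_sell(price=97, qty=1): fills=none; bids=[-] asks=[#3:1@97]
After op 5 [order #4] market_sell(qty=2): fills=none; bids=[-] asks=[#3:1@97]
After op 6 cancel(order #1): fills=none; bids=[-] asks=[#3:1@97]
After op 7 [order #5] market_sell(qty=8): fills=none; bids=[-] asks=[#3:1@97]
After op 8 [order #6] limit_buy(price=100, qty=4): fills=#6x#3:1@97; bids=[#6:3@100] asks=[-]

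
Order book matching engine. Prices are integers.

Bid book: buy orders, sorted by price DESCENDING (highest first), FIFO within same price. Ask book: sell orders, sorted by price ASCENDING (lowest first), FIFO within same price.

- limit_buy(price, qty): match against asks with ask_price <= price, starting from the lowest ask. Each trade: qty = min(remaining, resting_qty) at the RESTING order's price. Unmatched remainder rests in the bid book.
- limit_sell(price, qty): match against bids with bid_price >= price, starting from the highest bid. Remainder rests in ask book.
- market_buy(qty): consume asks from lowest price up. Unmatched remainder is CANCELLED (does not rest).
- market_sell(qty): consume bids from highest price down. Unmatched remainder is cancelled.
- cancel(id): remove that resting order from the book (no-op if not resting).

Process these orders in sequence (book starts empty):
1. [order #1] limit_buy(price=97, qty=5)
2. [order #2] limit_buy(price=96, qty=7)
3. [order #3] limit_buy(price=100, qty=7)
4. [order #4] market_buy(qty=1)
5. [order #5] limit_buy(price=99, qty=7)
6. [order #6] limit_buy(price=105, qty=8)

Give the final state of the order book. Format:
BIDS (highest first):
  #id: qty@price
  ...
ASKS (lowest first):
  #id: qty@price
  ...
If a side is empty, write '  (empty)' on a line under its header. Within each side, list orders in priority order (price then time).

Answer: BIDS (highest first):
  #6: 8@105
  #3: 7@100
  #5: 7@99
  #1: 5@97
  #2: 7@96
ASKS (lowest first):
  (empty)

Derivation:
After op 1 [order #1] limit_buy(price=97, qty=5): fills=none; bids=[#1:5@97] asks=[-]
After op 2 [order #2] limit_buy(price=96, qty=7): fills=none; bids=[#1:5@97 #2:7@96] asks=[-]
After op 3 [order #3] limit_buy(price=100, qty=7): fills=none; bids=[#3:7@100 #1:5@97 #2:7@96] asks=[-]
After op 4 [order #4] market_buy(qty=1): fills=none; bids=[#3:7@100 #1:5@97 #2:7@96] asks=[-]
After op 5 [order #5] limit_buy(price=99, qty=7): fills=none; bids=[#3:7@100 #5:7@99 #1:5@97 #2:7@96] asks=[-]
After op 6 [order #6] limit_buy(price=105, qty=8): fills=none; bids=[#6:8@105 #3:7@100 #5:7@99 #1:5@97 #2:7@96] asks=[-]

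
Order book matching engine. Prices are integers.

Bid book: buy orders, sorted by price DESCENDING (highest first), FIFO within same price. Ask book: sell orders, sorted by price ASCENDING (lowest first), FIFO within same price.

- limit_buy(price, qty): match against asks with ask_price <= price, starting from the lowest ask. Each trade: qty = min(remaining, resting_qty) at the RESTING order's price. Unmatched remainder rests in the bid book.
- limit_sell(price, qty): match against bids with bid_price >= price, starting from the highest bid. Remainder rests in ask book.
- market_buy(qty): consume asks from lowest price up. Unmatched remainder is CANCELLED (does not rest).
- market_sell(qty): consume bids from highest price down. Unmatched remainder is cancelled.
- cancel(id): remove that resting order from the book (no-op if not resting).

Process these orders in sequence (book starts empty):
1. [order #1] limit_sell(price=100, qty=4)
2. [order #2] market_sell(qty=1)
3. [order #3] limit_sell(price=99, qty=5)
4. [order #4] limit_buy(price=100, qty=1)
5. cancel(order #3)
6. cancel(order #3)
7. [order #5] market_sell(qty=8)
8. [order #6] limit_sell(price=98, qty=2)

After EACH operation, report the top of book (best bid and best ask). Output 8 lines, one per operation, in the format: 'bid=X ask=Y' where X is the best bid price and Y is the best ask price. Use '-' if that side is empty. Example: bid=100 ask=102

After op 1 [order #1] limit_sell(price=100, qty=4): fills=none; bids=[-] asks=[#1:4@100]
After op 2 [order #2] market_sell(qty=1): fills=none; bids=[-] asks=[#1:4@100]
After op 3 [order #3] limit_sell(price=99, qty=5): fills=none; bids=[-] asks=[#3:5@99 #1:4@100]
After op 4 [order #4] limit_buy(price=100, qty=1): fills=#4x#3:1@99; bids=[-] asks=[#3:4@99 #1:4@100]
After op 5 cancel(order #3): fills=none; bids=[-] asks=[#1:4@100]
After op 6 cancel(order #3): fills=none; bids=[-] asks=[#1:4@100]
After op 7 [order #5] market_sell(qty=8): fills=none; bids=[-] asks=[#1:4@100]
After op 8 [order #6] limit_sell(price=98, qty=2): fills=none; bids=[-] asks=[#6:2@98 #1:4@100]

Answer: bid=- ask=100
bid=- ask=100
bid=- ask=99
bid=- ask=99
bid=- ask=100
bid=- ask=100
bid=- ask=100
bid=- ask=98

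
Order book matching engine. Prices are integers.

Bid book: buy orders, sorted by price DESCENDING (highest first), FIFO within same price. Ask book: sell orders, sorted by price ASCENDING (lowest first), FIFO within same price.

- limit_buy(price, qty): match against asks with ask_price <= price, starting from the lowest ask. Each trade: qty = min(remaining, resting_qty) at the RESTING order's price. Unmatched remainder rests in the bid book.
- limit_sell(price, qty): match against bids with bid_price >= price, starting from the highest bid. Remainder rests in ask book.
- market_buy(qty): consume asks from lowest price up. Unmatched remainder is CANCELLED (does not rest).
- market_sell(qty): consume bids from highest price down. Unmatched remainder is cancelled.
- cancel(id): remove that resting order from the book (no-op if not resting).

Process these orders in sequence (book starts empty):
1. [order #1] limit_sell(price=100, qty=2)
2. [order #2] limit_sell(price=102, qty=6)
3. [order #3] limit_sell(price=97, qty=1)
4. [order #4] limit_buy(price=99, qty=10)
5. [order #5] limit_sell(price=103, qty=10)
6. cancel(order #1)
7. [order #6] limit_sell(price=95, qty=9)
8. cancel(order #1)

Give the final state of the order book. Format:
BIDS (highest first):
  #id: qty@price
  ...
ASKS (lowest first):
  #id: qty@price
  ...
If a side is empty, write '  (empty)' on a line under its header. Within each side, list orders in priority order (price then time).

Answer: BIDS (highest first):
  (empty)
ASKS (lowest first):
  #2: 6@102
  #5: 10@103

Derivation:
After op 1 [order #1] limit_sell(price=100, qty=2): fills=none; bids=[-] asks=[#1:2@100]
After op 2 [order #2] limit_sell(price=102, qty=6): fills=none; bids=[-] asks=[#1:2@100 #2:6@102]
After op 3 [order #3] limit_sell(price=97, qty=1): fills=none; bids=[-] asks=[#3:1@97 #1:2@100 #2:6@102]
After op 4 [order #4] limit_buy(price=99, qty=10): fills=#4x#3:1@97; bids=[#4:9@99] asks=[#1:2@100 #2:6@102]
After op 5 [order #5] limit_sell(price=103, qty=10): fills=none; bids=[#4:9@99] asks=[#1:2@100 #2:6@102 #5:10@103]
After op 6 cancel(order #1): fills=none; bids=[#4:9@99] asks=[#2:6@102 #5:10@103]
After op 7 [order #6] limit_sell(price=95, qty=9): fills=#4x#6:9@99; bids=[-] asks=[#2:6@102 #5:10@103]
After op 8 cancel(order #1): fills=none; bids=[-] asks=[#2:6@102 #5:10@103]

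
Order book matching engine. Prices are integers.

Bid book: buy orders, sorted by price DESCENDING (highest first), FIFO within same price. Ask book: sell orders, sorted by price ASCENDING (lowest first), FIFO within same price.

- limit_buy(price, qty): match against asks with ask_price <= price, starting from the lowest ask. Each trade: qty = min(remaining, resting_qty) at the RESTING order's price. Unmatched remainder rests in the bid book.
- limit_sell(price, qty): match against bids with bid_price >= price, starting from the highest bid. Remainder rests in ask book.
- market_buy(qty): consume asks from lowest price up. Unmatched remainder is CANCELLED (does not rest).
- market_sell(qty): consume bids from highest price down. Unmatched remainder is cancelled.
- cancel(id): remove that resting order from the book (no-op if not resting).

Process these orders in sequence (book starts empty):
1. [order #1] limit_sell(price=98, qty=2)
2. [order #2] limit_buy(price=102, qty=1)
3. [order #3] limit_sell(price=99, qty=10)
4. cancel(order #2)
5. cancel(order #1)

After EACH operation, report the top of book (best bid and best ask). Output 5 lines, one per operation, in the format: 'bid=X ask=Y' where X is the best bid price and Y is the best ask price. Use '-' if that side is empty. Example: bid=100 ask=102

After op 1 [order #1] limit_sell(price=98, qty=2): fills=none; bids=[-] asks=[#1:2@98]
After op 2 [order #2] limit_buy(price=102, qty=1): fills=#2x#1:1@98; bids=[-] asks=[#1:1@98]
After op 3 [order #3] limit_sell(price=99, qty=10): fills=none; bids=[-] asks=[#1:1@98 #3:10@99]
After op 4 cancel(order #2): fills=none; bids=[-] asks=[#1:1@98 #3:10@99]
After op 5 cancel(order #1): fills=none; bids=[-] asks=[#3:10@99]

Answer: bid=- ask=98
bid=- ask=98
bid=- ask=98
bid=- ask=98
bid=- ask=99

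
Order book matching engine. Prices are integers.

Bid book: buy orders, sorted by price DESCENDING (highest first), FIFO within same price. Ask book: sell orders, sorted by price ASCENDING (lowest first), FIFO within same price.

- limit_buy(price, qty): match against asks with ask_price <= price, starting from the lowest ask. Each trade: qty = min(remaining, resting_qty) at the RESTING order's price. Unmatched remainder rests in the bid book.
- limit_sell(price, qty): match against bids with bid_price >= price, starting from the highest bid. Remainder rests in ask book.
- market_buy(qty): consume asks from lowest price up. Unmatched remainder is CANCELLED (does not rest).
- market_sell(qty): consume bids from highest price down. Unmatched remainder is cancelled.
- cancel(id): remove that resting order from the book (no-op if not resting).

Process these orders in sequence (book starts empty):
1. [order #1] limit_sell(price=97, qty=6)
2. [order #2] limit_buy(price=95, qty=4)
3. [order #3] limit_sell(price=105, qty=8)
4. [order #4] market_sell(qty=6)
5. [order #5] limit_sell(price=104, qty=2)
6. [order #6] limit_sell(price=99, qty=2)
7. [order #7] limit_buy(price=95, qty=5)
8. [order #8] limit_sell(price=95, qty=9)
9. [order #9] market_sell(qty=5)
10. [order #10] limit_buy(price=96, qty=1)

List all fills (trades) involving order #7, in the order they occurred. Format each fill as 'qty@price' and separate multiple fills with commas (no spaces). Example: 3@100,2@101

After op 1 [order #1] limit_sell(price=97, qty=6): fills=none; bids=[-] asks=[#1:6@97]
After op 2 [order #2] limit_buy(price=95, qty=4): fills=none; bids=[#2:4@95] asks=[#1:6@97]
After op 3 [order #3] limit_sell(price=105, qty=8): fills=none; bids=[#2:4@95] asks=[#1:6@97 #3:8@105]
After op 4 [order #4] market_sell(qty=6): fills=#2x#4:4@95; bids=[-] asks=[#1:6@97 #3:8@105]
After op 5 [order #5] limit_sell(price=104, qty=2): fills=none; bids=[-] asks=[#1:6@97 #5:2@104 #3:8@105]
After op 6 [order #6] limit_sell(price=99, qty=2): fills=none; bids=[-] asks=[#1:6@97 #6:2@99 #5:2@104 #3:8@105]
After op 7 [order #7] limit_buy(price=95, qty=5): fills=none; bids=[#7:5@95] asks=[#1:6@97 #6:2@99 #5:2@104 #3:8@105]
After op 8 [order #8] limit_sell(price=95, qty=9): fills=#7x#8:5@95; bids=[-] asks=[#8:4@95 #1:6@97 #6:2@99 #5:2@104 #3:8@105]
After op 9 [order #9] market_sell(qty=5): fills=none; bids=[-] asks=[#8:4@95 #1:6@97 #6:2@99 #5:2@104 #3:8@105]
After op 10 [order #10] limit_buy(price=96, qty=1): fills=#10x#8:1@95; bids=[-] asks=[#8:3@95 #1:6@97 #6:2@99 #5:2@104 #3:8@105]

Answer: 5@95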